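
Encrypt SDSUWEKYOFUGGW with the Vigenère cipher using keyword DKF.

Repeat the key across the message: DKFDKFDKFDKFDK
S(18)+D(3): 21 → V
D(3)+K(10): 13 → N
S(18)+F(5): 23 → X
U(20)+D(3): 23 → X
W(22)+K(10): 32≡6 → G
E(4)+F(5): 9 → J
K(10)+D(3): 13 → N
Y(24)+K(10): 34≡8 → I
O(14)+F(5): 19 → T
F(5)+D(3): 8 → I
U(20)+K(10): 30≡4 → E
G(6)+F(5): 11 → L
G(6)+D(3): 9 → J
W(22)+K(10): 32≡6 → G

VNXXGJNITIELJG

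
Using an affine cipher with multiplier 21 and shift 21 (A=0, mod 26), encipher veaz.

ubva

v(21): 21·21+21=462≡20 → u
e(4): 21·4+21=105≡1 → b
a(0): 21·0+21=21 → v
z(25): 21·25+21=546≡0 → a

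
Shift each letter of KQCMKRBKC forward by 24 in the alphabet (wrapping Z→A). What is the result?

K(10): 10+24=34≡8 → I
Q(16): 16+24=40≡14 → O
C(2): 2+24=26≡0 → A
M(12): 12+24=36≡10 → K
K(10): 10+24=34≡8 → I
R(17): 17+24=41≡15 → P
B(1): 1+24=25 → Z
K(10): 10+24=34≡8 → I
C(2): 2+24=26≡0 → A

IOAKIPZIA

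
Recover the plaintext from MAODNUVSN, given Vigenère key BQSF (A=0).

Repeat the key across the ciphertext: BQSFBQSFB
M(12)−B(1): 11 → L
A(0)−Q(16): -16≡10 → K
O(14)−S(18): -4≡22 → W
D(3)−F(5): -2≡24 → Y
N(13)−B(1): 12 → M
U(20)−Q(16): 4 → E
V(21)−S(18): 3 → D
S(18)−F(5): 13 → N
N(13)−B(1): 12 → M

LKWYMEDNM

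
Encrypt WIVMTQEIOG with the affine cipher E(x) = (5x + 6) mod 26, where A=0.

W(22): 5·22+6=116≡12 → M
I(8): 5·8+6=46≡20 → U
V(21): 5·21+6=111≡7 → H
M(12): 5·12+6=66≡14 → O
T(19): 5·19+6=101≡23 → X
Q(16): 5·16+6=86≡8 → I
E(4): 5·4+6=26≡0 → A
I(8): 5·8+6=46≡20 → U
O(14): 5·14+6=76≡24 → Y
G(6): 5·6+6=36≡10 → K

MUHOXIAUYK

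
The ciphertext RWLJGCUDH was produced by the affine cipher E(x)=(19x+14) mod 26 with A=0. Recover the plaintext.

The inverse of 19 mod 26 is 11, since 19·11=209≡1. Apply D(y)=11·(y−14) mod 26:
R(17): 11·(17−14)=33≡7 → H
W(22): 11·(22−14)=88≡10 → K
L(11): 11·(11−14)=-33≡19 → T
J(9): 11·(9−14)=-55≡23 → X
G(6): 11·(6−14)=-88≡16 → Q
C(2): 11·(2−14)=-132≡24 → Y
U(20): 11·(20−14)=66≡14 → O
D(3): 11·(3−14)=-121≡9 → J
H(7): 11·(7−14)=-77≡1 → B

HKTXQYOJB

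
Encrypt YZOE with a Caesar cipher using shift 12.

KLAQ

Y(24): 24+12=36≡10 → K
Z(25): 25+12=37≡11 → L
O(14): 14+12=26≡0 → A
E(4): 4+12=16 → Q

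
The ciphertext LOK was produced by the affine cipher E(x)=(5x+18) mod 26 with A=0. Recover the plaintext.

JUO

The inverse of 5 mod 26 is 21, since 5·21=105≡1. Apply D(y)=21·(y−18) mod 26:
L(11): 21·(11−18)=-147≡9 → J
O(14): 21·(14−18)=-84≡20 → U
K(10): 21·(10−18)=-168≡14 → O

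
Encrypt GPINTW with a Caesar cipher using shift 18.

YHAFLO

G(6): 6+18=24 → Y
P(15): 15+18=33≡7 → H
I(8): 8+18=26≡0 → A
N(13): 13+18=31≡5 → F
T(19): 19+18=37≡11 → L
W(22): 22+18=40≡14 → O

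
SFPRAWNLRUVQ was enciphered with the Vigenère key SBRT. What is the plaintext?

Repeat the key across the ciphertext: SBRTSBRTSBRT
S(18)−S(18): 0 → A
F(5)−B(1): 4 → E
P(15)−R(17): -2≡24 → Y
R(17)−T(19): -2≡24 → Y
A(0)−S(18): -18≡8 → I
W(22)−B(1): 21 → V
N(13)−R(17): -4≡22 → W
L(11)−T(19): -8≡18 → S
R(17)−S(18): -1≡25 → Z
U(20)−B(1): 19 → T
V(21)−R(17): 4 → E
Q(16)−T(19): -3≡23 → X

AEYYIVWSZTEX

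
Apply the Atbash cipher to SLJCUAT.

HOQXFZG

S(18) → H(7)
L(11) → O(14)
J(9) → Q(16)
C(2) → X(23)
U(20) → F(5)
A(0) → Z(25)
T(19) → G(6)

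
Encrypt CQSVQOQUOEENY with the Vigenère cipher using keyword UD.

Repeat the key across the message: UDUDUDUDUDUDU
C(2)+U(20): 22 → W
Q(16)+D(3): 19 → T
S(18)+U(20): 38≡12 → M
V(21)+D(3): 24 → Y
Q(16)+U(20): 36≡10 → K
O(14)+D(3): 17 → R
Q(16)+U(20): 36≡10 → K
U(20)+D(3): 23 → X
O(14)+U(20): 34≡8 → I
E(4)+D(3): 7 → H
E(4)+U(20): 24 → Y
N(13)+D(3): 16 → Q
Y(24)+U(20): 44≡18 → S

WTMYKRKXIHYQS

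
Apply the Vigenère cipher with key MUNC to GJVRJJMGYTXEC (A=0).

Repeat the key across the message: MUNCMUNCMUNCM
G(6)+M(12): 18 → S
J(9)+U(20): 29≡3 → D
V(21)+N(13): 34≡8 → I
R(17)+C(2): 19 → T
J(9)+M(12): 21 → V
J(9)+U(20): 29≡3 → D
M(12)+N(13): 25 → Z
G(6)+C(2): 8 → I
Y(24)+M(12): 36≡10 → K
T(19)+U(20): 39≡13 → N
X(23)+N(13): 36≡10 → K
E(4)+C(2): 6 → G
C(2)+M(12): 14 → O

SDITVDZIKNKGO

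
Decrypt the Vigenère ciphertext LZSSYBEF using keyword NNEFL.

Repeat the key across the ciphertext: NNEFLNNE
L(11)−N(13): -2≡24 → Y
Z(25)−N(13): 12 → M
S(18)−E(4): 14 → O
S(18)−F(5): 13 → N
Y(24)−L(11): 13 → N
B(1)−N(13): -12≡14 → O
E(4)−N(13): -9≡17 → R
F(5)−E(4): 1 → B

YMONNORB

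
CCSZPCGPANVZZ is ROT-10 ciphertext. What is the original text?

SSIPFSWFQDLPP

C(2): 2−10=-8≡18 → S
C(2): 2−10=-8≡18 → S
S(18): 18−10=8 → I
Z(25): 25−10=15 → P
P(15): 15−10=5 → F
C(2): 2−10=-8≡18 → S
G(6): 6−10=-4≡22 → W
P(15): 15−10=5 → F
A(0): 0−10=-10≡16 → Q
N(13): 13−10=3 → D
V(21): 21−10=11 → L
Z(25): 25−10=15 → P
Z(25): 25−10=15 → P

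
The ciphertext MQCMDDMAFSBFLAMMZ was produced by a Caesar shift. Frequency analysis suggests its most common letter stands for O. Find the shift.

24

The most frequent ciphertext letter is M (appears 5 times).
M is position 12; O is position 14.
Shift = -2≡24.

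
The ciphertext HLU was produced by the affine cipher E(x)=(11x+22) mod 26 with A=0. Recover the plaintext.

The inverse of 11 mod 26 is 19, since 11·19=209≡1. Apply D(y)=19·(y−22) mod 26:
H(7): 19·(7−22)=-285≡1 → B
L(11): 19·(11−22)=-209≡25 → Z
U(20): 19·(20−22)=-38≡14 → O

BZO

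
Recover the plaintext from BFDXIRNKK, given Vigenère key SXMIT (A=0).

JIRPPZQYC

Repeat the key across the ciphertext: SXMITSXMI
B(1)−S(18): -17≡9 → J
F(5)−X(23): -18≡8 → I
D(3)−M(12): -9≡17 → R
X(23)−I(8): 15 → P
I(8)−T(19): -11≡15 → P
R(17)−S(18): -1≡25 → Z
N(13)−X(23): -10≡16 → Q
K(10)−M(12): -2≡24 → Y
K(10)−I(8): 2 → C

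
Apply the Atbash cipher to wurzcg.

w(22) → d(3)
u(20) → f(5)
r(17) → i(8)
z(25) → a(0)
c(2) → x(23)
g(6) → t(19)

dfiaxt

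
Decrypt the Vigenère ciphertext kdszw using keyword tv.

Repeat the key across the ciphertext: tvtvt
k(10)−t(19): -9≡17 → r
d(3)−v(21): -18≡8 → i
s(18)−t(19): -1≡25 → z
z(25)−v(21): 4 → e
w(22)−t(19): 3 → d

rized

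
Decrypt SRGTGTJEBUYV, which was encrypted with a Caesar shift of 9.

JIXKXKAVSLPM

S(18): 18−9=9 → J
R(17): 17−9=8 → I
G(6): 6−9=-3≡23 → X
T(19): 19−9=10 → K
G(6): 6−9=-3≡23 → X
T(19): 19−9=10 → K
J(9): 9−9=0 → A
E(4): 4−9=-5≡21 → V
B(1): 1−9=-8≡18 → S
U(20): 20−9=11 → L
Y(24): 24−9=15 → P
V(21): 21−9=12 → M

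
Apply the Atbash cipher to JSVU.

J(9) → Q(16)
S(18) → H(7)
V(21) → E(4)
U(20) → F(5)

QHEF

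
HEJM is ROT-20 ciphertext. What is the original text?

NKPS

H(7): 7−20=-13≡13 → N
E(4): 4−20=-16≡10 → K
J(9): 9−20=-11≡15 → P
M(12): 12−20=-8≡18 → S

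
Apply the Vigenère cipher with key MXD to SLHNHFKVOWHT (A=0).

Repeat the key across the message: MXDMXDMXDMXD
S(18)+M(12): 30≡4 → E
L(11)+X(23): 34≡8 → I
H(7)+D(3): 10 → K
N(13)+M(12): 25 → Z
H(7)+X(23): 30≡4 → E
F(5)+D(3): 8 → I
K(10)+M(12): 22 → W
V(21)+X(23): 44≡18 → S
O(14)+D(3): 17 → R
W(22)+M(12): 34≡8 → I
H(7)+X(23): 30≡4 → E
T(19)+D(3): 22 → W

EIKZEIWSRIEW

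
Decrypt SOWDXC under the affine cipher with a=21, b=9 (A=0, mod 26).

TZNWSR

The inverse of 21 mod 26 is 5, since 21·5=105≡1. Apply D(y)=5·(y−9) mod 26:
S(18): 5·(18−9)=45≡19 → T
O(14): 5·(14−9)=25 → Z
W(22): 5·(22−9)=65≡13 → N
D(3): 5·(3−9)=-30≡22 → W
X(23): 5·(23−9)=70≡18 → S
C(2): 5·(2−9)=-35≡17 → R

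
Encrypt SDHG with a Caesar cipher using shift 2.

UFJI

S(18): 18+2=20 → U
D(3): 3+2=5 → F
H(7): 7+2=9 → J
G(6): 6+2=8 → I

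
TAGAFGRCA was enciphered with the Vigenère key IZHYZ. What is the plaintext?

Repeat the key across the ciphertext: IZHYZIZHY
T(19)−I(8): 11 → L
A(0)−Z(25): -25≡1 → B
G(6)−H(7): -1≡25 → Z
A(0)−Y(24): -24≡2 → C
F(5)−Z(25): -20≡6 → G
G(6)−I(8): -2≡24 → Y
R(17)−Z(25): -8≡18 → S
C(2)−H(7): -5≡21 → V
A(0)−Y(24): -24≡2 → C

LBZCGYSVC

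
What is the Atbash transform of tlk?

t(19) → g(6)
l(11) → o(14)
k(10) → p(15)

gop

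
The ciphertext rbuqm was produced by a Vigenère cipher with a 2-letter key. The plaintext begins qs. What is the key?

bj

Subtract each crib letter from the matching ciphertext letter (mod 26):
r(17)−q(16)=1 → b
b(1)−s(18)=-17≡9 → j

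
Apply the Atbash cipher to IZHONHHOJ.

I(8) → R(17)
Z(25) → A(0)
H(7) → S(18)
O(14) → L(11)
N(13) → M(12)
H(7) → S(18)
H(7) → S(18)
O(14) → L(11)
J(9) → Q(16)

RASLMSSLQ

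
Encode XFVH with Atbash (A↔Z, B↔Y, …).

CUES

X(23) → C(2)
F(5) → U(20)
V(21) → E(4)
H(7) → S(18)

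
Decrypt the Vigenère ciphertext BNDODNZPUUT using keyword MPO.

Repeat the key across the ciphertext: MPOMPOMPOMP
B(1)−M(12): -11≡15 → P
N(13)−P(15): -2≡24 → Y
D(3)−O(14): -11≡15 → P
O(14)−M(12): 2 → C
D(3)−P(15): -12≡14 → O
N(13)−O(14): -1≡25 → Z
Z(25)−M(12): 13 → N
P(15)−P(15): 0 → A
U(20)−O(14): 6 → G
U(20)−M(12): 8 → I
T(19)−P(15): 4 → E

PYPCOZNAGIE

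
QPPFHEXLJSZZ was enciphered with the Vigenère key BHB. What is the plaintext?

Repeat the key across the ciphertext: BHBBHBBHBBHB
Q(16)−B(1): 15 → P
P(15)−H(7): 8 → I
P(15)−B(1): 14 → O
F(5)−B(1): 4 → E
H(7)−H(7): 0 → A
E(4)−B(1): 3 → D
X(23)−B(1): 22 → W
L(11)−H(7): 4 → E
J(9)−B(1): 8 → I
S(18)−B(1): 17 → R
Z(25)−H(7): 18 → S
Z(25)−B(1): 24 → Y

PIOEADWEIRSY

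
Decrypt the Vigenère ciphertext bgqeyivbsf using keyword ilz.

Repeat the key across the ciphertext: ilzilzilzi
b(1)−i(8): -7≡19 → t
g(6)−l(11): -5≡21 → v
q(16)−z(25): -9≡17 → r
e(4)−i(8): -4≡22 → w
y(24)−l(11): 13 → n
i(8)−z(25): -17≡9 → j
v(21)−i(8): 13 → n
b(1)−l(11): -10≡16 → q
s(18)−z(25): -7≡19 → t
f(5)−i(8): -3≡23 → x

tvrwnjnqtx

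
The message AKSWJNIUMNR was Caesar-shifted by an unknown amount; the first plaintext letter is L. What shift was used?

From the crib: A(0)−L(11)=-11≡15, so the shift is 15.

15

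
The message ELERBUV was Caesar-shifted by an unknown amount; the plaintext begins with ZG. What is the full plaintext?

From the crib: E(4)−Z(25)=-21≡5, so the shift is 5.
Subtract 5 from each ciphertext letter:
E(4): 4−5=-1≡25 → Z
L(11): 11−5=6 → G
E(4): 4−5=-1≡25 → Z
R(17): 17−5=12 → M
B(1): 1−5=-4≡22 → W
U(20): 20−5=15 → P
V(21): 21−5=16 → Q

ZGZMWPQ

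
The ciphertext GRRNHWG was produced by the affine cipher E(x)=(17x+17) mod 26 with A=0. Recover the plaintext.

HAAMELH

The inverse of 17 mod 26 is 23, since 17·23=391≡1. Apply D(y)=23·(y−17) mod 26:
G(6): 23·(6−17)=-253≡7 → H
R(17): 23·(17−17)=0 → A
R(17): 23·(17−17)=0 → A
N(13): 23·(13−17)=-92≡12 → M
H(7): 23·(7−17)=-230≡4 → E
W(22): 23·(22−17)=115≡11 → L
G(6): 23·(6−17)=-253≡7 → H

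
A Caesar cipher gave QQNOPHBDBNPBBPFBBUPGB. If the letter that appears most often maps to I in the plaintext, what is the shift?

19

The most frequent ciphertext letter is B (appears 7 times).
B is position 1; I is position 8.
Shift = -7≡19.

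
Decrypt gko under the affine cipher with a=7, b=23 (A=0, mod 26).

The inverse of 7 mod 26 is 15, since 7·15=105≡1. Apply D(y)=15·(y−23) mod 26:
g(6): 15·(6−23)=-255≡5 → f
k(10): 15·(10−23)=-195≡13 → n
o(14): 15·(14−23)=-135≡21 → v

fnv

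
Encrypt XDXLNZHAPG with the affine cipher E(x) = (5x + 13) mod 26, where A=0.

X(23): 5·23+13=128≡24 → Y
D(3): 5·3+13=28≡2 → C
X(23): 5·23+13=128≡24 → Y
L(11): 5·11+13=68≡16 → Q
N(13): 5·13+13=78≡0 → A
Z(25): 5·25+13=138≡8 → I
H(7): 5·7+13=48≡22 → W
A(0): 5·0+13=13 → N
P(15): 5·15+13=88≡10 → K
G(6): 5·6+13=43≡17 → R

YCYQAIWNKR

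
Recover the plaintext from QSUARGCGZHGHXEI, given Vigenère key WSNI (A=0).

Repeat the key across the ciphertext: WSNIWSNIWSNIWSN
Q(16)−W(22): -6≡20 → U
S(18)−S(18): 0 → A
U(20)−N(13): 7 → H
A(0)−I(8): -8≡18 → S
R(17)−W(22): -5≡21 → V
G(6)−S(18): -12≡14 → O
C(2)−N(13): -11≡15 → P
G(6)−I(8): -2≡24 → Y
Z(25)−W(22): 3 → D
H(7)−S(18): -11≡15 → P
G(6)−N(13): -7≡19 → T
H(7)−I(8): -1≡25 → Z
X(23)−W(22): 1 → B
E(4)−S(18): -14≡12 → M
I(8)−N(13): -5≡21 → V

UAHSVOPYDPTZBMV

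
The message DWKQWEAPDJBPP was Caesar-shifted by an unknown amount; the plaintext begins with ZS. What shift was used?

4

From the crib: D(3)−Z(25)=-22≡4, so the shift is 4.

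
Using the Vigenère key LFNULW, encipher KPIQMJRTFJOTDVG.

Repeat the key across the message: LFNULWLFNULWLFN
K(10)+L(11): 21 → V
P(15)+F(5): 20 → U
I(8)+N(13): 21 → V
Q(16)+U(20): 36≡10 → K
M(12)+L(11): 23 → X
J(9)+W(22): 31≡5 → F
R(17)+L(11): 28≡2 → C
T(19)+F(5): 24 → Y
F(5)+N(13): 18 → S
J(9)+U(20): 29≡3 → D
O(14)+L(11): 25 → Z
T(19)+W(22): 41≡15 → P
D(3)+L(11): 14 → O
V(21)+F(5): 26≡0 → A
G(6)+N(13): 19 → T

VUVKXFCYSDZPOAT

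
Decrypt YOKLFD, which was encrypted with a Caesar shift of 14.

KAWXRP

Y(24): 24−14=10 → K
O(14): 14−14=0 → A
K(10): 10−14=-4≡22 → W
L(11): 11−14=-3≡23 → X
F(5): 5−14=-9≡17 → R
D(3): 3−14=-11≡15 → P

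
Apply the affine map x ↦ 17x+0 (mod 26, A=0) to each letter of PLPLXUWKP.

P(15): 17·15+0=255≡21 → V
L(11): 17·11+0=187≡5 → F
P(15): 17·15+0=255≡21 → V
L(11): 17·11+0=187≡5 → F
X(23): 17·23+0=391≡1 → B
U(20): 17·20+0=340≡2 → C
W(22): 17·22+0=374≡10 → K
K(10): 17·10+0=170≡14 → O
P(15): 17·15+0=255≡21 → V

VFVFBCKOV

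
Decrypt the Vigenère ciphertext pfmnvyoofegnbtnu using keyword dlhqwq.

mufxzildyokxyige

Repeat the key across the ciphertext: dlhqwqdlhqwqdlhq
p(15)−d(3): 12 → m
f(5)−l(11): -6≡20 → u
m(12)−h(7): 5 → f
n(13)−q(16): -3≡23 → x
v(21)−w(22): -1≡25 → z
y(24)−q(16): 8 → i
o(14)−d(3): 11 → l
o(14)−l(11): 3 → d
f(5)−h(7): -2≡24 → y
e(4)−q(16): -12≡14 → o
g(6)−w(22): -16≡10 → k
n(13)−q(16): -3≡23 → x
b(1)−d(3): -2≡24 → y
t(19)−l(11): 8 → i
n(13)−h(7): 6 → g
u(20)−q(16): 4 → e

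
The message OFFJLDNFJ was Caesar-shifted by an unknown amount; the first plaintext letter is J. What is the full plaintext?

From the crib: O(14)−J(9)=5, so the shift is 5.
Subtract 5 from each ciphertext letter:
O(14): 14−5=9 → J
F(5): 5−5=0 → A
F(5): 5−5=0 → A
J(9): 9−5=4 → E
L(11): 11−5=6 → G
D(3): 3−5=-2≡24 → Y
N(13): 13−5=8 → I
F(5): 5−5=0 → A
J(9): 9−5=4 → E

JAAEGYIAE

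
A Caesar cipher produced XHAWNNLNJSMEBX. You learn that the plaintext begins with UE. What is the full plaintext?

From the crib: X(23)−U(20)=3, so the shift is 3.
Subtract 3 from each ciphertext letter:
X(23): 23−3=20 → U
H(7): 7−3=4 → E
A(0): 0−3=-3≡23 → X
W(22): 22−3=19 → T
N(13): 13−3=10 → K
N(13): 13−3=10 → K
L(11): 11−3=8 → I
N(13): 13−3=10 → K
J(9): 9−3=6 → G
S(18): 18−3=15 → P
M(12): 12−3=9 → J
E(4): 4−3=1 → B
B(1): 1−3=-2≡24 → Y
X(23): 23−3=20 → U

UEXTKKIKGPJBYU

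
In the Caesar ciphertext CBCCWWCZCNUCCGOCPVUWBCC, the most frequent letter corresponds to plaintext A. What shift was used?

2

The most frequent ciphertext letter is C (appears 10 times).
C is position 2; A is position 0.
Shift = 2.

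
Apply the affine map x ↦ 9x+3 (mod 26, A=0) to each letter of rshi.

ajox

r(17): 9·17+3=156≡0 → a
s(18): 9·18+3=165≡9 → j
h(7): 9·7+3=66≡14 → o
i(8): 9·8+3=75≡23 → x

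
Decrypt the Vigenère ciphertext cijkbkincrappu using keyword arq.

Repeat the key across the ciphertext: arqarqarqarqar
c(2)−a(0): 2 → c
i(8)−r(17): -9≡17 → r
j(9)−q(16): -7≡19 → t
k(10)−a(0): 10 → k
b(1)−r(17): -16≡10 → k
k(10)−q(16): -6≡20 → u
i(8)−a(0): 8 → i
n(13)−r(17): -4≡22 → w
c(2)−q(16): -14≡12 → m
r(17)−a(0): 17 → r
a(0)−r(17): -17≡9 → j
p(15)−q(16): -1≡25 → z
p(15)−a(0): 15 → p
u(20)−r(17): 3 → d

crtkkuiwmrjzpd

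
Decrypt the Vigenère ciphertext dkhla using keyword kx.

tnxoq

Repeat the key across the ciphertext: kxkxk
d(3)−k(10): -7≡19 → t
k(10)−x(23): -13≡13 → n
h(7)−k(10): -3≡23 → x
l(11)−x(23): -12≡14 → o
a(0)−k(10): -10≡16 → q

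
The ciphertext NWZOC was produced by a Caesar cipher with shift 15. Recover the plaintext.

YHKZN

N(13): 13−15=-2≡24 → Y
W(22): 22−15=7 → H
Z(25): 25−15=10 → K
O(14): 14−15=-1≡25 → Z
C(2): 2−15=-13≡13 → N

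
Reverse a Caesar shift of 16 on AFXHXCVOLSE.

KPHRHMFYVCO

A(0): 0−16=-16≡10 → K
F(5): 5−16=-11≡15 → P
X(23): 23−16=7 → H
H(7): 7−16=-9≡17 → R
X(23): 23−16=7 → H
C(2): 2−16=-14≡12 → M
V(21): 21−16=5 → F
O(14): 14−16=-2≡24 → Y
L(11): 11−16=-5≡21 → V
S(18): 18−16=2 → C
E(4): 4−16=-12≡14 → O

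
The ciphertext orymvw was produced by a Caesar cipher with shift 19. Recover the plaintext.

o(14): 14−19=-5≡21 → v
r(17): 17−19=-2≡24 → y
y(24): 24−19=5 → f
m(12): 12−19=-7≡19 → t
v(21): 21−19=2 → c
w(22): 22−19=3 → d

vyftcd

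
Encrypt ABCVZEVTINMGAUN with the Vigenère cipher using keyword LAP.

Repeat the key across the message: LAPLAPLAPLAPLAP
A(0)+L(11): 11 → L
B(1)+A(0): 1 → B
C(2)+P(15): 17 → R
V(21)+L(11): 32≡6 → G
Z(25)+A(0): 25 → Z
E(4)+P(15): 19 → T
V(21)+L(11): 32≡6 → G
T(19)+A(0): 19 → T
I(8)+P(15): 23 → X
N(13)+L(11): 24 → Y
M(12)+A(0): 12 → M
G(6)+P(15): 21 → V
A(0)+L(11): 11 → L
U(20)+A(0): 20 → U
N(13)+P(15): 28≡2 → C

LBRGZTGTXYMVLUC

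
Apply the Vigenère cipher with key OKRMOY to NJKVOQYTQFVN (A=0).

Repeat the key across the message: OKRMOYOKRMOY
N(13)+O(14): 27≡1 → B
J(9)+K(10): 19 → T
K(10)+R(17): 27≡1 → B
V(21)+M(12): 33≡7 → H
O(14)+O(14): 28≡2 → C
Q(16)+Y(24): 40≡14 → O
Y(24)+O(14): 38≡12 → M
T(19)+K(10): 29≡3 → D
Q(16)+R(17): 33≡7 → H
F(5)+M(12): 17 → R
V(21)+O(14): 35≡9 → J
N(13)+Y(24): 37≡11 → L

BTBHCOMDHRJL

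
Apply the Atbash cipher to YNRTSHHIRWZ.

BMIGHSSRIDA

Y(24) → B(1)
N(13) → M(12)
R(17) → I(8)
T(19) → G(6)
S(18) → H(7)
H(7) → S(18)
H(7) → S(18)
I(8) → R(17)
R(17) → I(8)
W(22) → D(3)
Z(25) → A(0)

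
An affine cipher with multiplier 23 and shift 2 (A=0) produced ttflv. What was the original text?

ddzxl

The inverse of 23 mod 26 is 17, since 23·17=391≡1. Apply D(y)=17·(y−2) mod 26:
t(19): 17·(19−2)=289≡3 → d
t(19): 17·(19−2)=289≡3 → d
f(5): 17·(5−2)=51≡25 → z
l(11): 17·(11−2)=153≡23 → x
v(21): 17·(21−2)=323≡11 → l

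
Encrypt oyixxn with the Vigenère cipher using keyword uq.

Repeat the key across the message: uququq
o(14)+u(20): 34≡8 → i
y(24)+q(16): 40≡14 → o
i(8)+u(20): 28≡2 → c
x(23)+q(16): 39≡13 → n
x(23)+u(20): 43≡17 → r
n(13)+q(16): 29≡3 → d

iocnrd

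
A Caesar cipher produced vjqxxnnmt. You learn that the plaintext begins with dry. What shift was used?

18

From the crib: v(21)−d(3)=18, so the shift is 18.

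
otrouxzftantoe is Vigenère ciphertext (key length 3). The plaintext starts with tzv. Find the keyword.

vuw

Subtract each crib letter from the matching ciphertext letter (mod 26):
o(14)−t(19)=-5≡21 → v
t(19)−z(25)=-6≡20 → u
r(17)−v(21)=-4≡22 → w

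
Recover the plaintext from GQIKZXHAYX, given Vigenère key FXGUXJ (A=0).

Repeat the key across the ciphertext: FXGUXJFXGU
G(6)−F(5): 1 → B
Q(16)−X(23): -7≡19 → T
I(8)−G(6): 2 → C
K(10)−U(20): -10≡16 → Q
Z(25)−X(23): 2 → C
X(23)−J(9): 14 → O
H(7)−F(5): 2 → C
A(0)−X(23): -23≡3 → D
Y(24)−G(6): 18 → S
X(23)−U(20): 3 → D

BTCQCOCDSD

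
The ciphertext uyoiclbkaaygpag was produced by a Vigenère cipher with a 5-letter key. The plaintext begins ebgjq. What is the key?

Subtract each crib letter from the matching ciphertext letter (mod 26):
u(20)−e(4)=16 → q
y(24)−b(1)=23 → x
o(14)−g(6)=8 → i
i(8)−j(9)=-1≡25 → z
c(2)−q(16)=-14≡12 → m

qxizm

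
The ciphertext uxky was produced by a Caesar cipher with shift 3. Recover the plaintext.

u(20): 20−3=17 → r
x(23): 23−3=20 → u
k(10): 10−3=7 → h
y(24): 24−3=21 → v

ruhv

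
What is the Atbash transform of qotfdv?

q(16) → j(9)
o(14) → l(11)
t(19) → g(6)
f(5) → u(20)
d(3) → w(22)
v(21) → e(4)

jlguwe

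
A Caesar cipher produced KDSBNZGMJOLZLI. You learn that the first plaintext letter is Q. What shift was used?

From the crib: K(10)−Q(16)=-6≡20, so the shift is 20.

20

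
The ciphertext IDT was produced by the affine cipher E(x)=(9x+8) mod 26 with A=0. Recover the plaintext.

The inverse of 9 mod 26 is 3, since 9·3=27≡1. Apply D(y)=3·(y−8) mod 26:
I(8): 3·(8−8)=0 → A
D(3): 3·(3−8)=-15≡11 → L
T(19): 3·(19−8)=33≡7 → H

ALH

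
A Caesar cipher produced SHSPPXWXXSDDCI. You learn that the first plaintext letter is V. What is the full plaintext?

VKVSSAZAAVGGFL

From the crib: S(18)−V(21)=-3≡23, so the shift is 23.
Subtract 23 from each ciphertext letter:
S(18): 18−23=-5≡21 → V
H(7): 7−23=-16≡10 → K
S(18): 18−23=-5≡21 → V
P(15): 15−23=-8≡18 → S
P(15): 15−23=-8≡18 → S
X(23): 23−23=0 → A
W(22): 22−23=-1≡25 → Z
X(23): 23−23=0 → A
X(23): 23−23=0 → A
S(18): 18−23=-5≡21 → V
D(3): 3−23=-20≡6 → G
D(3): 3−23=-20≡6 → G
C(2): 2−23=-21≡5 → F
I(8): 8−23=-15≡11 → L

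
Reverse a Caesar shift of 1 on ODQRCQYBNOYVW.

NCPQBPXAMNXUV

O(14): 14−1=13 → N
D(3): 3−1=2 → C
Q(16): 16−1=15 → P
R(17): 17−1=16 → Q
C(2): 2−1=1 → B
Q(16): 16−1=15 → P
Y(24): 24−1=23 → X
B(1): 1−1=0 → A
N(13): 13−1=12 → M
O(14): 14−1=13 → N
Y(24): 24−1=23 → X
V(21): 21−1=20 → U
W(22): 22−1=21 → V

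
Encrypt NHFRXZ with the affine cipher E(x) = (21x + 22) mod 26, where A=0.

JNXPLB

N(13): 21·13+22=295≡9 → J
H(7): 21·7+22=169≡13 → N
F(5): 21·5+22=127≡23 → X
R(17): 21·17+22=379≡15 → P
X(23): 21·23+22=505≡11 → L
Z(25): 21·25+22=547≡1 → B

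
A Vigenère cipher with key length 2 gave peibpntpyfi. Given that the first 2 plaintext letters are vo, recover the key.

Subtract each crib letter from the matching ciphertext letter (mod 26):
p(15)−v(21)=-6≡20 → u
e(4)−o(14)=-10≡16 → q

uq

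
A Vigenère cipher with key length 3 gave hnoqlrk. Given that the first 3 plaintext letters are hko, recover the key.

Subtract each crib letter from the matching ciphertext letter (mod 26):
h(7)−h(7)=0 → a
n(13)−k(10)=3 → d
o(14)−o(14)=0 → a

ada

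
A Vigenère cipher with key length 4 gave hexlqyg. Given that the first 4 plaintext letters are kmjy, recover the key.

Subtract each crib letter from the matching ciphertext letter (mod 26):
h(7)−k(10)=-3≡23 → x
e(4)−m(12)=-8≡18 → s
x(23)−j(9)=14 → o
l(11)−y(24)=-13≡13 → n

xson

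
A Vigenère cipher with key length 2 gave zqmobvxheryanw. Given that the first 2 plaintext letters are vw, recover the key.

Subtract each crib letter from the matching ciphertext letter (mod 26):
z(25)−v(21)=4 → e
q(16)−w(22)=-6≡20 → u

eu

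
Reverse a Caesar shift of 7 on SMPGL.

S(18): 18−7=11 → L
M(12): 12−7=5 → F
P(15): 15−7=8 → I
G(6): 6−7=-1≡25 → Z
L(11): 11−7=4 → E

LFIZE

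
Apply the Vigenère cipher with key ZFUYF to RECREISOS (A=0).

QJWPJHXIQ

Repeat the key across the message: ZFUYFZFUY
R(17)+Z(25): 42≡16 → Q
E(4)+F(5): 9 → J
C(2)+U(20): 22 → W
R(17)+Y(24): 41≡15 → P
E(4)+F(5): 9 → J
I(8)+Z(25): 33≡7 → H
S(18)+F(5): 23 → X
O(14)+U(20): 34≡8 → I
S(18)+Y(24): 42≡16 → Q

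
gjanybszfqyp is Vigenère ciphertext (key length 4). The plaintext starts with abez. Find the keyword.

Subtract each crib letter from the matching ciphertext letter (mod 26):
g(6)−a(0)=6 → g
j(9)−b(1)=8 → i
a(0)−e(4)=-4≡22 → w
n(13)−z(25)=-12≡14 → o

giwo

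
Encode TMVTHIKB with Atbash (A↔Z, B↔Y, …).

GNEGSRPY

T(19) → G(6)
M(12) → N(13)
V(21) → E(4)
T(19) → G(6)
H(7) → S(18)
I(8) → R(17)
K(10) → P(15)
B(1) → Y(24)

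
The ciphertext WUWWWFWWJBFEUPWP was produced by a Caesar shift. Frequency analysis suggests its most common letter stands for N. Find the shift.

The most frequent ciphertext letter is W (appears 7 times).
W is position 22; N is position 13.
Shift = 9.

9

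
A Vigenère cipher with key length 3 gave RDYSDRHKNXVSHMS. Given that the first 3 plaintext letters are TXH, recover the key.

Subtract each crib letter from the matching ciphertext letter (mod 26):
R(17)−T(19)=-2≡24 → Y
D(3)−X(23)=-20≡6 → G
Y(24)−H(7)=17 → R

YGR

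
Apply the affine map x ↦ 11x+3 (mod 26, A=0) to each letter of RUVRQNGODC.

R(17): 11·17+3=190≡8 → I
U(20): 11·20+3=223≡15 → P
V(21): 11·21+3=234≡0 → A
R(17): 11·17+3=190≡8 → I
Q(16): 11·16+3=179≡23 → X
N(13): 11·13+3=146≡16 → Q
G(6): 11·6+3=69≡17 → R
O(14): 11·14+3=157≡1 → B
D(3): 11·3+3=36≡10 → K
C(2): 11·2+3=25 → Z

IPAIXQRBKZ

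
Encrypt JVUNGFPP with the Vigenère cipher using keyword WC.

Repeat the key across the message: WCWCWCWC
J(9)+W(22): 31≡5 → F
V(21)+C(2): 23 → X
U(20)+W(22): 42≡16 → Q
N(13)+C(2): 15 → P
G(6)+W(22): 28≡2 → C
F(5)+C(2): 7 → H
P(15)+W(22): 37≡11 → L
P(15)+C(2): 17 → R

FXQPCHLR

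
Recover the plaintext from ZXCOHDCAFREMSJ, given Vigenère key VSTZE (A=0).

Repeat the key across the ciphertext: VSTZEVSTZEVSTZ
Z(25)−V(21): 4 → E
X(23)−S(18): 5 → F
C(2)−T(19): -17≡9 → J
O(14)−Z(25): -11≡15 → P
H(7)−E(4): 3 → D
D(3)−V(21): -18≡8 → I
C(2)−S(18): -16≡10 → K
A(0)−T(19): -19≡7 → H
F(5)−Z(25): -20≡6 → G
R(17)−E(4): 13 → N
E(4)−V(21): -17≡9 → J
M(12)−S(18): -6≡20 → U
S(18)−T(19): -1≡25 → Z
J(9)−Z(25): -16≡10 → K

EFJPDIKHGNJUZK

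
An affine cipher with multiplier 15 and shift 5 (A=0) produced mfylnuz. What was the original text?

The inverse of 15 mod 26 is 7, since 15·7=105≡1. Apply D(y)=7·(y−5) mod 26:
m(12): 7·(12−5)=49≡23 → x
f(5): 7·(5−5)=0 → a
y(24): 7·(24−5)=133≡3 → d
l(11): 7·(11−5)=42≡16 → q
n(13): 7·(13−5)=56≡4 → e
u(20): 7·(20−5)=105≡1 → b
z(25): 7·(25−5)=140≡10 → k

xadqebk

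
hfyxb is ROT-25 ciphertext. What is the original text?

h(7): 7−25=-18≡8 → i
f(5): 5−25=-20≡6 → g
y(24): 24−25=-1≡25 → z
x(23): 23−25=-2≡24 → y
b(1): 1−25=-24≡2 → c

igzyc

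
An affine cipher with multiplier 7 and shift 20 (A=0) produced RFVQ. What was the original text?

HJPS

The inverse of 7 mod 26 is 15, since 7·15=105≡1. Apply D(y)=15·(y−20) mod 26:
R(17): 15·(17−20)=-45≡7 → H
F(5): 15·(5−20)=-225≡9 → J
V(21): 15·(21−20)=15 → P
Q(16): 15·(16−20)=-60≡18 → S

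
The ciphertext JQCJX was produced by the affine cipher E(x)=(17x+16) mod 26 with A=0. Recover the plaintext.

The inverse of 17 mod 26 is 23, since 17·23=391≡1. Apply D(y)=23·(y−16) mod 26:
J(9): 23·(9−16)=-161≡21 → V
Q(16): 23·(16−16)=0 → A
C(2): 23·(2−16)=-322≡16 → Q
J(9): 23·(9−16)=-161≡21 → V
X(23): 23·(23−16)=161≡5 → F

VAQVF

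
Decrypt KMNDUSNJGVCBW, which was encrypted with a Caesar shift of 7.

DFGWNLGCZOVUP

K(10): 10−7=3 → D
M(12): 12−7=5 → F
N(13): 13−7=6 → G
D(3): 3−7=-4≡22 → W
U(20): 20−7=13 → N
S(18): 18−7=11 → L
N(13): 13−7=6 → G
J(9): 9−7=2 → C
G(6): 6−7=-1≡25 → Z
V(21): 21−7=14 → O
C(2): 2−7=-5≡21 → V
B(1): 1−7=-6≡20 → U
W(22): 22−7=15 → P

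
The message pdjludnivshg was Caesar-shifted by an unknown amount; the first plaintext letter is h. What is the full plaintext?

From the crib: p(15)−h(7)=8, so the shift is 8.
Subtract 8 from each ciphertext letter:
p(15): 15−8=7 → h
d(3): 3−8=-5≡21 → v
j(9): 9−8=1 → b
l(11): 11−8=3 → d
u(20): 20−8=12 → m
d(3): 3−8=-5≡21 → v
n(13): 13−8=5 → f
i(8): 8−8=0 → a
v(21): 21−8=13 → n
s(18): 18−8=10 → k
h(7): 7−8=-1≡25 → z
g(6): 6−8=-2≡24 → y

hvbdmvfankzy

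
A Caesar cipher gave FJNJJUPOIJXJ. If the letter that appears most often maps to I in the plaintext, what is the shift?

1

The most frequent ciphertext letter is J (appears 5 times).
J is position 9; I is position 8.
Shift = 1.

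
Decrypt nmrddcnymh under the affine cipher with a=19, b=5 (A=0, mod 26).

The inverse of 19 mod 26 is 11, since 19·11=209≡1. Apply D(y)=11·(y−5) mod 26:
n(13): 11·(13−5)=88≡10 → k
m(12): 11·(12−5)=77≡25 → z
r(17): 11·(17−5)=132≡2 → c
d(3): 11·(3−5)=-22≡4 → e
d(3): 11·(3−5)=-22≡4 → e
c(2): 11·(2−5)=-33≡19 → t
n(13): 11·(13−5)=88≡10 → k
y(24): 11·(24−5)=209≡1 → b
m(12): 11·(12−5)=77≡25 → z
h(7): 11·(7−5)=22 → w

kzceetkbzw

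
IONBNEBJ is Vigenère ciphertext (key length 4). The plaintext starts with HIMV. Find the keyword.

Subtract each crib letter from the matching ciphertext letter (mod 26):
I(8)−H(7)=1 → B
O(14)−I(8)=6 → G
N(13)−M(12)=1 → B
B(1)−V(21)=-20≡6 → G

BGBG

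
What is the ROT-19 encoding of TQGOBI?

MJZHUB

T(19): 19+19=38≡12 → M
Q(16): 16+19=35≡9 → J
G(6): 6+19=25 → Z
O(14): 14+19=33≡7 → H
B(1): 1+19=20 → U
I(8): 8+19=27≡1 → B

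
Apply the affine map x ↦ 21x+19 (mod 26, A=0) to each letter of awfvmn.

tnuslg

a(0): 21·0+19=19 → t
w(22): 21·22+19=481≡13 → n
f(5): 21·5+19=124≡20 → u
v(21): 21·21+19=460≡18 → s
m(12): 21·12+19=271≡11 → l
n(13): 21·13+19=292≡6 → g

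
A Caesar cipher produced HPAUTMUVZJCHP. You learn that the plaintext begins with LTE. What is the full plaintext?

LTEYXQYZDNGLT

From the crib: H(7)−L(11)=-4≡22, so the shift is 22.
Subtract 22 from each ciphertext letter:
H(7): 7−22=-15≡11 → L
P(15): 15−22=-7≡19 → T
A(0): 0−22=-22≡4 → E
U(20): 20−22=-2≡24 → Y
T(19): 19−22=-3≡23 → X
M(12): 12−22=-10≡16 → Q
U(20): 20−22=-2≡24 → Y
V(21): 21−22=-1≡25 → Z
Z(25): 25−22=3 → D
J(9): 9−22=-13≡13 → N
C(2): 2−22=-20≡6 → G
H(7): 7−22=-15≡11 → L
P(15): 15−22=-7≡19 → T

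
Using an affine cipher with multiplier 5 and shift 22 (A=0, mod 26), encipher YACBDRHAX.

Y(24): 5·24+22=142≡12 → M
A(0): 5·0+22=22 → W
C(2): 5·2+22=32≡6 → G
B(1): 5·1+22=27≡1 → B
D(3): 5·3+22=37≡11 → L
R(17): 5·17+22=107≡3 → D
H(7): 5·7+22=57≡5 → F
A(0): 5·0+22=22 → W
X(23): 5·23+22=137≡7 → H

MWGBLDFWH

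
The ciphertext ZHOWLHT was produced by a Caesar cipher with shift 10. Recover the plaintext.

PXEMBXJ

Z(25): 25−10=15 → P
H(7): 7−10=-3≡23 → X
O(14): 14−10=4 → E
W(22): 22−10=12 → M
L(11): 11−10=1 → B
H(7): 7−10=-3≡23 → X
T(19): 19−10=9 → J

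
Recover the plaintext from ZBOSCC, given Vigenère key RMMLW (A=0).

Repeat the key across the ciphertext: RMMLWR
Z(25)−R(17): 8 → I
B(1)−M(12): -11≡15 → P
O(14)−M(12): 2 → C
S(18)−L(11): 7 → H
C(2)−W(22): -20≡6 → G
C(2)−R(17): -15≡11 → L

IPCHGL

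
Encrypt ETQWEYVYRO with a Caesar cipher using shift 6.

KZWCKEBEXU

E(4): 4+6=10 → K
T(19): 19+6=25 → Z
Q(16): 16+6=22 → W
W(22): 22+6=28≡2 → C
E(4): 4+6=10 → K
Y(24): 24+6=30≡4 → E
V(21): 21+6=27≡1 → B
Y(24): 24+6=30≡4 → E
R(17): 17+6=23 → X
O(14): 14+6=20 → U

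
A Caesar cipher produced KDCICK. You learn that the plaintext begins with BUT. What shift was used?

9

From the crib: K(10)−B(1)=9, so the shift is 9.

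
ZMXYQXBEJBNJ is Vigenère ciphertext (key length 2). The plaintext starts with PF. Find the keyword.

Subtract each crib letter from the matching ciphertext letter (mod 26):
Z(25)−P(15)=10 → K
M(12)−F(5)=7 → H

KH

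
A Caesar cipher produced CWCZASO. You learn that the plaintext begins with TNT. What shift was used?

9

From the crib: C(2)−T(19)=-17≡9, so the shift is 9.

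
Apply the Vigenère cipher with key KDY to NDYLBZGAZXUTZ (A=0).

Repeat the key across the message: KDYKDYKDYKDYK
N(13)+K(10): 23 → X
D(3)+D(3): 6 → G
Y(24)+Y(24): 48≡22 → W
L(11)+K(10): 21 → V
B(1)+D(3): 4 → E
Z(25)+Y(24): 49≡23 → X
G(6)+K(10): 16 → Q
A(0)+D(3): 3 → D
Z(25)+Y(24): 49≡23 → X
X(23)+K(10): 33≡7 → H
U(20)+D(3): 23 → X
T(19)+Y(24): 43≡17 → R
Z(25)+K(10): 35≡9 → J

XGWVEXQDXHXRJ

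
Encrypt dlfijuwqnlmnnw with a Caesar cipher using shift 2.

d(3): 3+2=5 → f
l(11): 11+2=13 → n
f(5): 5+2=7 → h
i(8): 8+2=10 → k
j(9): 9+2=11 → l
u(20): 20+2=22 → w
w(22): 22+2=24 → y
q(16): 16+2=18 → s
n(13): 13+2=15 → p
l(11): 11+2=13 → n
m(12): 12+2=14 → o
n(13): 13+2=15 → p
n(13): 13+2=15 → p
w(22): 22+2=24 → y

fnhklwyspnoppy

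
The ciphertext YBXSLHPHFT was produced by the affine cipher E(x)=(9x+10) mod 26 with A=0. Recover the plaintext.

QZNYDRPRLB

The inverse of 9 mod 26 is 3, since 9·3=27≡1. Apply D(y)=3·(y−10) mod 26:
Y(24): 3·(24−10)=42≡16 → Q
B(1): 3·(1−10)=-27≡25 → Z
X(23): 3·(23−10)=39≡13 → N
S(18): 3·(18−10)=24 → Y
L(11): 3·(11−10)=3 → D
H(7): 3·(7−10)=-9≡17 → R
P(15): 3·(15−10)=15 → P
H(7): 3·(7−10)=-9≡17 → R
F(5): 3·(5−10)=-15≡11 → L
T(19): 3·(19−10)=27≡1 → B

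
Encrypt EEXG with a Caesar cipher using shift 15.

TTMV

E(4): 4+15=19 → T
E(4): 4+15=19 → T
X(23): 23+15=38≡12 → M
G(6): 6+15=21 → V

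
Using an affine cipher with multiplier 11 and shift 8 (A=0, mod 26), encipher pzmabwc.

p(15): 11·15+8=173≡17 → r
z(25): 11·25+8=283≡23 → x
m(12): 11·12+8=140≡10 → k
a(0): 11·0+8=8 → i
b(1): 11·1+8=19 → t
w(22): 11·22+8=250≡16 → q
c(2): 11·2+8=30≡4 → e

rxkitqe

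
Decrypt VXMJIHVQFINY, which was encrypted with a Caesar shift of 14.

V(21): 21−14=7 → H
X(23): 23−14=9 → J
M(12): 12−14=-2≡24 → Y
J(9): 9−14=-5≡21 → V
I(8): 8−14=-6≡20 → U
H(7): 7−14=-7≡19 → T
V(21): 21−14=7 → H
Q(16): 16−14=2 → C
F(5): 5−14=-9≡17 → R
I(8): 8−14=-6≡20 → U
N(13): 13−14=-1≡25 → Z
Y(24): 24−14=10 → K

HJYVUTHCRUZK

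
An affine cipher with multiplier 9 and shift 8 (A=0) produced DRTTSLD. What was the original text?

LBHHEJL

The inverse of 9 mod 26 is 3, since 9·3=27≡1. Apply D(y)=3·(y−8) mod 26:
D(3): 3·(3−8)=-15≡11 → L
R(17): 3·(17−8)=27≡1 → B
T(19): 3·(19−8)=33≡7 → H
T(19): 3·(19−8)=33≡7 → H
S(18): 3·(18−8)=30≡4 → E
L(11): 3·(11−8)=9 → J
D(3): 3·(3−8)=-15≡11 → L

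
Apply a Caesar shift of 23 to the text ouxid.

o(14): 14+23=37≡11 → l
u(20): 20+23=43≡17 → r
x(23): 23+23=46≡20 → u
i(8): 8+23=31≡5 → f
d(3): 3+23=26≡0 → a

lrufa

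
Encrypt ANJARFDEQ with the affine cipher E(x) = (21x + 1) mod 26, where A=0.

A(0): 21·0+1=1 → B
N(13): 21·13+1=274≡14 → O
J(9): 21·9+1=190≡8 → I
A(0): 21·0+1=1 → B
R(17): 21·17+1=358≡20 → U
F(5): 21·5+1=106≡2 → C
D(3): 21·3+1=64≡12 → M
E(4): 21·4+1=85≡7 → H
Q(16): 21·16+1=337≡25 → Z

BOIBUCMHZ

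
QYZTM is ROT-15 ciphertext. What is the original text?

Q(16): 16−15=1 → B
Y(24): 24−15=9 → J
Z(25): 25−15=10 → K
T(19): 19−15=4 → E
M(12): 12−15=-3≡23 → X

BJKEX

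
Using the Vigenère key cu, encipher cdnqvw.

Repeat the key across the message: cucucu
c(2)+c(2): 4 → e
d(3)+u(20): 23 → x
n(13)+c(2): 15 → p
q(16)+u(20): 36≡10 → k
v(21)+c(2): 23 → x
w(22)+u(20): 42≡16 → q

expkxq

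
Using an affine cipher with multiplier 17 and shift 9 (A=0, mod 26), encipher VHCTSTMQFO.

CYRUDUFVQN

V(21): 17·21+9=366≡2 → C
H(7): 17·7+9=128≡24 → Y
C(2): 17·2+9=43≡17 → R
T(19): 17·19+9=332≡20 → U
S(18): 17·18+9=315≡3 → D
T(19): 17·19+9=332≡20 → U
M(12): 17·12+9=213≡5 → F
Q(16): 17·16+9=281≡21 → V
F(5): 17·5+9=94≡16 → Q
O(14): 17·14+9=247≡13 → N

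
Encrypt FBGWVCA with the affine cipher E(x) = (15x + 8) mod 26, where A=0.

FXUALMI

F(5): 15·5+8=83≡5 → F
B(1): 15·1+8=23 → X
G(6): 15·6+8=98≡20 → U
W(22): 15·22+8=338≡0 → A
V(21): 15·21+8=323≡11 → L
C(2): 15·2+8=38≡12 → M
A(0): 15·0+8=8 → I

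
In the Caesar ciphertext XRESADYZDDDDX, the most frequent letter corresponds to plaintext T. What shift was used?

The most frequent ciphertext letter is D (appears 5 times).
D is position 3; T is position 19.
Shift = -16≡10.

10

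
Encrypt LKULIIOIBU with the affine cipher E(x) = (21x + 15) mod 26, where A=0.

MRTMBBXBKT

L(11): 21·11+15=246≡12 → M
K(10): 21·10+15=225≡17 → R
U(20): 21·20+15=435≡19 → T
L(11): 21·11+15=246≡12 → M
I(8): 21·8+15=183≡1 → B
I(8): 21·8+15=183≡1 → B
O(14): 21·14+15=309≡23 → X
I(8): 21·8+15=183≡1 → B
B(1): 21·1+15=36≡10 → K
U(20): 21·20+15=435≡19 → T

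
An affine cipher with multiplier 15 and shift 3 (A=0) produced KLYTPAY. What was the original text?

XERIGFR

The inverse of 15 mod 26 is 7, since 15·7=105≡1. Apply D(y)=7·(y−3) mod 26:
K(10): 7·(10−3)=49≡23 → X
L(11): 7·(11−3)=56≡4 → E
Y(24): 7·(24−3)=147≡17 → R
T(19): 7·(19−3)=112≡8 → I
P(15): 7·(15−3)=84≡6 → G
A(0): 7·(0−3)=-21≡5 → F
Y(24): 7·(24−3)=147≡17 → R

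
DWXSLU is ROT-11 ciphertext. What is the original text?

SLMHAJ

D(3): 3−11=-8≡18 → S
W(22): 22−11=11 → L
X(23): 23−11=12 → M
S(18): 18−11=7 → H
L(11): 11−11=0 → A
U(20): 20−11=9 → J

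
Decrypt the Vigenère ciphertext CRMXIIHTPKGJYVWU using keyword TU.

Repeat the key across the ciphertext: TUTUTUTUTUTUTUTU
C(2)−T(19): -17≡9 → J
R(17)−U(20): -3≡23 → X
M(12)−T(19): -7≡19 → T
X(23)−U(20): 3 → D
I(8)−T(19): -11≡15 → P
I(8)−U(20): -12≡14 → O
H(7)−T(19): -12≡14 → O
T(19)−U(20): -1≡25 → Z
P(15)−T(19): -4≡22 → W
K(10)−U(20): -10≡16 → Q
G(6)−T(19): -13≡13 → N
J(9)−U(20): -11≡15 → P
Y(24)−T(19): 5 → F
V(21)−U(20): 1 → B
W(22)−T(19): 3 → D
U(20)−U(20): 0 → A

JXTDPOOZWQNPFBDA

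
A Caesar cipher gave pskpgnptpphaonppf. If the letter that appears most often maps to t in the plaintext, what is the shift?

22

The most frequent ciphertext letter is p (appears 7 times).
p is position 15; t is position 19.
Shift = -4≡22.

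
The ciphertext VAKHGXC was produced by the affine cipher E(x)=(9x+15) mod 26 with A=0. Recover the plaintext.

SHLCZYN

The inverse of 9 mod 26 is 3, since 9·3=27≡1. Apply D(y)=3·(y−15) mod 26:
V(21): 3·(21−15)=18 → S
A(0): 3·(0−15)=-45≡7 → H
K(10): 3·(10−15)=-15≡11 → L
H(7): 3·(7−15)=-24≡2 → C
G(6): 3·(6−15)=-27≡25 → Z
X(23): 3·(23−15)=24 → Y
C(2): 3·(2−15)=-39≡13 → N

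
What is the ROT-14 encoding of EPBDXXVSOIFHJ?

E(4): 4+14=18 → S
P(15): 15+14=29≡3 → D
B(1): 1+14=15 → P
D(3): 3+14=17 → R
X(23): 23+14=37≡11 → L
X(23): 23+14=37≡11 → L
V(21): 21+14=35≡9 → J
S(18): 18+14=32≡6 → G
O(14): 14+14=28≡2 → C
I(8): 8+14=22 → W
F(5): 5+14=19 → T
H(7): 7+14=21 → V
J(9): 9+14=23 → X

SDPRLLJGCWTVX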